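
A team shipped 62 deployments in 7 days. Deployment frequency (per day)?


Formula: deployments per day = releases / days
= 62 / 7
= 8.857 deploys/day
(equivalently, 62.0 deploys/week)

8.857 deploys/day


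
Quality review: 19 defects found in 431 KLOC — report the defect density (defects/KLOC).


Defect density = defects / KLOC
Defect density = 19 / 431
Defect density = 0.044 defects/KLOC

0.044 defects/KLOC


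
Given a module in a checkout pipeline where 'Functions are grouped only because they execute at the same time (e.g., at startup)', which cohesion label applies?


Reasoning: Related by timing only
Type: Temporal cohesion

Temporal cohesion


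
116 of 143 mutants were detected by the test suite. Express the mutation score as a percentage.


Mutation score = killed / total * 100
Mutation score = 116 / 143 * 100
Mutation score = 81.12%

81.12%


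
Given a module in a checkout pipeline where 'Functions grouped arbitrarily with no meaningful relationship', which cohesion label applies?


Reasoning: Worst: random grouping
Type: Coincidental cohesion

Coincidental cohesion


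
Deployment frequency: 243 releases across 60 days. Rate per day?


Formula: deployments per day = releases / days
= 243 / 60
= 4.05 deploys/day
(equivalently, 28.35 deploys/week)

4.05 deploys/day


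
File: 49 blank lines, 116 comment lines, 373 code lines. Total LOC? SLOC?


Total LOC = blank + comment + code
Total LOC = 49 + 116 + 373 = 538
SLOC (source only) = code = 373

Total LOC: 538, SLOC: 373


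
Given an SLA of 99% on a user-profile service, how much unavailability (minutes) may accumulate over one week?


Formula: allowed downtime = period * (100 - SLA) / 100
Period (week) = 10080 minutes
Unavailability fraction = (100 - 99.0) / 100
Allowed downtime = 10080 * (100 - 99.0) / 100
Allowed downtime = 100.8 minutes

100.8 minutes


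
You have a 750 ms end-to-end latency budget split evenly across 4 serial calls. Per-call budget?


Formula: per_stage = total_budget / stages
per_stage = 750 / 4
per_stage = 187.5 ms

187.5 ms


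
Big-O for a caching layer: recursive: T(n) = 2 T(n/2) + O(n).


Reasoning: master theorem case 2 (merge-sort recurrence)
Complexity: O(n log n)

O(n log n)


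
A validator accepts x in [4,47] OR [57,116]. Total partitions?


Valid ranges: [4,47] and [57,116]
Class 1: x < 4 — invalid
Class 2: 4 ≤ x ≤ 47 — valid
Class 3: 47 < x < 57 — invalid (gap between ranges)
Class 4: 57 ≤ x ≤ 116 — valid
Class 5: x > 116 — invalid
Total equivalence classes: 5

5 equivalence classes


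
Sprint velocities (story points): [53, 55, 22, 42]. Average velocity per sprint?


Formula: Avg velocity = Total points / Number of sprints
Points: [53, 55, 22, 42]
Sum = 53 + 55 + 22 + 42 = 172
Avg velocity = 172 / 4 = 43.0 points/sprint

43.0 points/sprint


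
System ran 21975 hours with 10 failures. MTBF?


Formula: MTBF = Total operating time / Number of failures
MTBF = 21975 / 10
MTBF = 2197.5 hours

2197.5 hours


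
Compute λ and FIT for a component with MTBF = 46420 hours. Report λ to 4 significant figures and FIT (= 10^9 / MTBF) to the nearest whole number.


Formula: λ = 1 / MTBF; FIT = λ × 1e9 = 1e9 / MTBF
λ = 1 / 46420 ≈ 2.154e-05 failures/hour
FIT = 1e9 / 46420 ≈ 21542 failures per 1e9 hours (nearest whole number)

λ = 2.154e-05 /h, FIT = 21542


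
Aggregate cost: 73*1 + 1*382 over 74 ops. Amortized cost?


Formula: Amortized cost = Total cost / Operations
Total cost = (73 * 1) + (1 * 382)
Total cost = 73 + 382 = 455
Amortized = 455 / 74 = 6.1486

6.1486


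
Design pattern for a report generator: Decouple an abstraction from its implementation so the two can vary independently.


This matches the Bridge pattern

Bridge


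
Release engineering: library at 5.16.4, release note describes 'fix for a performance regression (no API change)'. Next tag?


Current: 5.16.4
Change category: 'fix for a performance regression (no API change)' → patch bump
SemVer rule: patch bump → increment PATCH (MAJOR and MINOR unchanged)
New: 5.16.5

5.16.5


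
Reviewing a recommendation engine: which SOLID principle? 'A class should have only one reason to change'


This describes the Single Responsibility Principle (SRP)

Single Responsibility Principle (SRP)


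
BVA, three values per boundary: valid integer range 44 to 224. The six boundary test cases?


Range: [44, 224]
Boundaries: just below min, min, min+1, max-1, max, just above max
Values: [43, 44, 45, 223, 224, 225]

[43, 44, 45, 223, 224, 225]


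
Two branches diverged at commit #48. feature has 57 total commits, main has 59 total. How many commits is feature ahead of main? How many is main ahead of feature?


Common ancestor: commit #48
feature commits after divergence: 57 - 48 = 9
main commits after divergence: 59 - 48 = 11
feature is 9 commits ahead of main
main is 11 commits ahead of feature

feature ahead: 9, main ahead: 11


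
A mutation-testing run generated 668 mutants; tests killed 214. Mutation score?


Mutation score = killed / total * 100
Mutation score = 214 / 668 * 100
Mutation score = 32.04%

32.04%


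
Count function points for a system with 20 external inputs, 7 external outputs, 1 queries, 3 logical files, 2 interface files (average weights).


UFP = EI*4 + EO*5 + EQ*4 + ILF*10 + EIF*7
UFP = 20*4 + 7*5 + 1*4 + 3*10 + 2*7
UFP = 80 + 35 + 4 + 30 + 14
UFP = 163

163


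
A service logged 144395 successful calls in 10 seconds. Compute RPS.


Formula: throughput = requests / seconds
throughput = 144395 / 10
throughput = 14439.5 requests/second

14439.5 requests/second


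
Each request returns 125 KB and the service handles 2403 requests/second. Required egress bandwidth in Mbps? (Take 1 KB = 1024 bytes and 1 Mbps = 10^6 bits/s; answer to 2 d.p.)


Formula: Mbps = payload_bytes * RPS * 8 / 1e6
Payload per request = 125 KB = 125 * 1024 = 128000 bytes
Total bytes/sec = 128000 * 2403 = 307584000
Total bits/sec = 307584000 * 8 = 2460672000
Mbps = 2460672000 / 1e6 = 2460.67

2460.67 Mbps


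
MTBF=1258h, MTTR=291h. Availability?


Availability = MTBF / (MTBF + MTTR)
Availability = 1258 / (1258 + 291)
Availability = 1258 / 1549
Availability = 81.2137%

81.2137%


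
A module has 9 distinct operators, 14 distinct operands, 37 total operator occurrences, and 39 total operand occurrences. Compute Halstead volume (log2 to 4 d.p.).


Formula: V = N * log2(η), where N = N1 + N2 and η = η1 + η2
η = 9 + 14 = 23
N = 37 + 39 = 76
log2(23) ≈ 4.5236
V = 76 * 4.5236 = 343.79

343.79


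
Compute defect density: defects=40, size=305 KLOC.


Defect density = defects / KLOC
Defect density = 40 / 305
Defect density = 0.131 defects/KLOC

0.131 defects/KLOC


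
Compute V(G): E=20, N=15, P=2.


Formula: V(G) = E - N + 2P
V(G) = 20 - 15 + 2*2
V(G) = 5 + 4
V(G) = 9

9


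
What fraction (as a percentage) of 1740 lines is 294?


Coverage = covered / total * 100
Coverage = 294 / 1740 * 100
Coverage = 16.9%

16.9%


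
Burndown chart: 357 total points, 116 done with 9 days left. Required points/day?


Formula: Required rate = Remaining points / Days left
Remaining = 357 - 116 = 241 points
Required rate = 241 / 9 = 26.78 points/day

26.78 points/day


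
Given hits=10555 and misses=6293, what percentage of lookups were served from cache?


Formula: hit rate = hits / (hits + misses) * 100
hit rate = 10555 / (10555 + 6293) * 100
hit rate = 10555 / 16848 * 100
hit rate = 62.65%

62.65%


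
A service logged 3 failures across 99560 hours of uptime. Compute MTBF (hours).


Formula: MTBF = Total operating time / Number of failures
MTBF = 99560 / 3
MTBF = 33186.67 hours

33186.67 hours


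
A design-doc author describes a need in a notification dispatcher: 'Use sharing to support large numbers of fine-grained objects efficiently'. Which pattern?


This matches the Flyweight pattern

Flyweight


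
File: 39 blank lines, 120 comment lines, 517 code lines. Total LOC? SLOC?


Total LOC = blank + comment + code
Total LOC = 39 + 120 + 517 = 676
SLOC (source only) = code = 517

Total LOC: 676, SLOC: 517


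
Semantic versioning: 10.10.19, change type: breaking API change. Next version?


Current: 10.10.19
Change category: 'breaking API change' → major bump
SemVer rule: major bump → increment MAJOR, reset MINOR and PATCH to 0
New: 11.0.0

11.0.0


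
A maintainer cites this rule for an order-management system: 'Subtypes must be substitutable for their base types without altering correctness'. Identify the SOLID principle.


This describes the Liskov Substitution Principle (LSP)

Liskov Substitution Principle (LSP)


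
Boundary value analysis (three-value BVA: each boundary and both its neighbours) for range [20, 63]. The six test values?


Range: [20, 63]
Boundaries: just below min, min, min+1, max-1, max, just above max
Values: [19, 20, 21, 62, 63, 64]

[19, 20, 21, 62, 63, 64]


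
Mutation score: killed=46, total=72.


Mutation score = killed / total * 100
Mutation score = 46 / 72 * 100
Mutation score = 63.89%

63.89%


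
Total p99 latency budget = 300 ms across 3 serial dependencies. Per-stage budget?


Formula: per_stage = total_budget / stages
per_stage = 300 / 3
per_stage = 100.0 ms

100.0 ms


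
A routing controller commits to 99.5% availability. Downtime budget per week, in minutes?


Formula: allowed downtime = period * (100 - SLA) / 100
Period (week) = 10080 minutes
Unavailability fraction = (100 - 99.5) / 100
Allowed downtime = 10080 * (100 - 99.5) / 100
Allowed downtime = 50.4 minutes

50.4 minutes


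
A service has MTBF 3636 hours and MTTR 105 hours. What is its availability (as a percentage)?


Availability = MTBF / (MTBF + MTTR)
Availability = 3636 / (3636 + 105)
Availability = 3636 / 3741
Availability = 97.1933%

97.1933%


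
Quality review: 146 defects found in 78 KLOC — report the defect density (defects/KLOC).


Defect density = defects / KLOC
Defect density = 146 / 78
Defect density = 1.872 defects/KLOC

1.872 defects/KLOC


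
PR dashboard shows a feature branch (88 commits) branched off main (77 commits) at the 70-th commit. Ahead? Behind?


Common ancestor: commit #70
feature commits after divergence: 88 - 70 = 18
main commits after divergence: 77 - 70 = 7
feature is 18 commits ahead of main
main is 7 commits ahead of feature

feature ahead: 18, main ahead: 7


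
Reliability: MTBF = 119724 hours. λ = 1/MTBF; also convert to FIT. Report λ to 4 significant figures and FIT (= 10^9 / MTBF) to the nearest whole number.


Formula: λ = 1 / MTBF; FIT = λ × 1e9 = 1e9 / MTBF
λ = 1 / 119724 ≈ 8.353e-06 failures/hour
FIT = 1e9 / 119724 ≈ 8353 failures per 1e9 hours (nearest whole number)

λ = 8.353e-06 /h, FIT = 8353


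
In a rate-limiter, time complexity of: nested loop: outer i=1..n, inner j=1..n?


Reasoning: n iterations times n iterations
Complexity: O(n^2)

O(n^2)


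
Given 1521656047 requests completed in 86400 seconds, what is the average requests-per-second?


Formula: throughput = requests / seconds
throughput = 1521656047 / 86400
throughput = 17611.76 requests/second

17611.76 requests/second


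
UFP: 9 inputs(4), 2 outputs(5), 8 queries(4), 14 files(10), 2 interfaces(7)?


UFP = EI*4 + EO*5 + EQ*4 + ILF*10 + EIF*7
UFP = 9*4 + 2*5 + 8*4 + 14*10 + 2*7
UFP = 36 + 10 + 32 + 140 + 14
UFP = 232

232


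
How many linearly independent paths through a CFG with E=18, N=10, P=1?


Formula: V(G) = E - N + 2P
V(G) = 18 - 10 + 2*1
V(G) = 8 + 2
V(G) = 10

10


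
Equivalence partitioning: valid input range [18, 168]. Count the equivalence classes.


Valid range: [18, 168]
Class 1: x < 18 — invalid
Class 2: 18 ≤ x ≤ 168 — valid
Class 3: x > 168 — invalid
Total equivalence classes: 3

3 equivalence classes


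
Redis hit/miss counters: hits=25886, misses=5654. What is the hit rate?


Formula: hit rate = hits / (hits + misses) * 100
hit rate = 25886 / (25886 + 5654) * 100
hit rate = 25886 / 31540 * 100
hit rate = 82.07%

82.07%


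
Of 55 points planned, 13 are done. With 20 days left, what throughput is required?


Formula: Required rate = Remaining points / Days left
Remaining = 55 - 13 = 42 points
Required rate = 42 / 20 = 2.1 points/day

2.1 points/day


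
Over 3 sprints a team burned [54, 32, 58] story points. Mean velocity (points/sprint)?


Formula: Avg velocity = Total points / Number of sprints
Points: [54, 32, 58]
Sum = 54 + 32 + 58 = 144
Avg velocity = 144 / 3 = 48.0 points/sprint

48.0 points/sprint


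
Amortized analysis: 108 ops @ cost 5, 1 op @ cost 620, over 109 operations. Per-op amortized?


Formula: Amortized cost = Total cost / Operations
Total cost = (108 * 5) + (1 * 620)
Total cost = 540 + 620 = 1160
Amortized = 1160 / 109 = 10.6422

10.6422


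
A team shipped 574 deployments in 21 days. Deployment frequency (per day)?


Formula: deployments per day = releases / days
= 574 / 21
= 27.333 deploys/day
(equivalently, 191.33 deploys/week)

27.333 deploys/day


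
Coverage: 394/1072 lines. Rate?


Coverage = covered / total * 100
Coverage = 394 / 1072 * 100
Coverage = 36.75%

36.75%


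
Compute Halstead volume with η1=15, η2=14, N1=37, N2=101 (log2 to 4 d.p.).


Formula: V = N * log2(η), where N = N1 + N2 and η = η1 + η2
η = 15 + 14 = 29
N = 37 + 101 = 138
log2(29) ≈ 4.8580
V = 138 * 4.8580 = 670.40

670.40


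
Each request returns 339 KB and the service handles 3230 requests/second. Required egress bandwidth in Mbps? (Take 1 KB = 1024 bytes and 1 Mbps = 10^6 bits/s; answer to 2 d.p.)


Formula: Mbps = payload_bytes * RPS * 8 / 1e6
Payload per request = 339 KB = 339 * 1024 = 347136 bytes
Total bytes/sec = 347136 * 3230 = 1121249280
Total bits/sec = 1121249280 * 8 = 8969994240
Mbps = 8969994240 / 1e6 = 8969.99

8969.99 Mbps


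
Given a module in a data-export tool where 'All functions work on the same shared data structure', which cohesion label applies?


Reasoning: Functions share data
Type: Communicational cohesion

Communicational cohesion


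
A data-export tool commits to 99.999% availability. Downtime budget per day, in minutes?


Formula: allowed downtime = period * (100 - SLA) / 100
Period (day) = 1440 minutes
Unavailability fraction = (100 - 99.999) / 100
Allowed downtime = 1440 * (100 - 99.999) / 100
Allowed downtime = 0.0144 minutes

0.0144 minutes


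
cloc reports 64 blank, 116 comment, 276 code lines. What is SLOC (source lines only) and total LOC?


Total LOC = blank + comment + code
Total LOC = 64 + 116 + 276 = 456
SLOC (source only) = code = 276

Total LOC: 456, SLOC: 276


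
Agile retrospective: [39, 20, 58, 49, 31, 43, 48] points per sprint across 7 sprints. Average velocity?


Formula: Avg velocity = Total points / Number of sprints
Points: [39, 20, 58, 49, 31, 43, 48]
Sum = 39 + 20 + 58 + 49 + 31 + 43 + 48 = 288
Avg velocity = 288 / 7 = 41.14 points/sprint

41.14 points/sprint


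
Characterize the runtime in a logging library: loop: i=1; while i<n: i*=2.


Reasoning: i doubles each step so iterations are log2(n)
Complexity: O(log n)

O(log n)


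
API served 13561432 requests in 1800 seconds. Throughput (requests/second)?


Formula: throughput = requests / seconds
throughput = 13561432 / 1800
throughput = 7534.13 requests/second

7534.13 requests/second


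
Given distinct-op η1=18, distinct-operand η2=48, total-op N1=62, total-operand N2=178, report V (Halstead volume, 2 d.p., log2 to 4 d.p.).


Formula: V = N * log2(η), where N = N1 + N2 and η = η1 + η2
η = 18 + 48 = 66
N = 62 + 178 = 240
log2(66) ≈ 6.0444
V = 240 * 6.0444 = 1450.66

1450.66


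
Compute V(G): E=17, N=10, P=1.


Formula: V(G) = E - N + 2P
V(G) = 17 - 10 + 2*1
V(G) = 7 + 2
V(G) = 9

9


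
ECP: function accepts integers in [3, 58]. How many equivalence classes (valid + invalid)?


Valid range: [3, 58]
Class 1: x < 3 — invalid
Class 2: 3 ≤ x ≤ 58 — valid
Class 3: x > 58 — invalid
Total equivalence classes: 3

3 equivalence classes


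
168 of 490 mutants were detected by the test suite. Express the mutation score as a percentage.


Mutation score = killed / total * 100
Mutation score = 168 / 490 * 100
Mutation score = 34.29%

34.29%


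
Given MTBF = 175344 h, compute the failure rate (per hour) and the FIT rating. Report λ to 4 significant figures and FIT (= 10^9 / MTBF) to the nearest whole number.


Formula: λ = 1 / MTBF; FIT = λ × 1e9 = 1e9 / MTBF
λ = 1 / 175344 ≈ 5.703e-06 failures/hour
FIT = 1e9 / 175344 ≈ 5703 failures per 1e9 hours (nearest whole number)

λ = 5.703e-06 /h, FIT = 5703


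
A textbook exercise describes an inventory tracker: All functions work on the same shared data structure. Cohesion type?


Reasoning: Functions share data
Type: Communicational cohesion

Communicational cohesion


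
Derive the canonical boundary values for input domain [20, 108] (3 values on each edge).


Range: [20, 108]
Boundaries: just below min, min, min+1, max-1, max, just above max
Values: [19, 20, 21, 107, 108, 109]

[19, 20, 21, 107, 108, 109]


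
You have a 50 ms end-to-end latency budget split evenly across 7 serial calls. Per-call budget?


Formula: per_stage = total_budget / stages
per_stage = 50 / 7
per_stage = 7.14 ms

7.14 ms


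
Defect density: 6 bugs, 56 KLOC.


Defect density = defects / KLOC
Defect density = 6 / 56
Defect density = 0.107 defects/KLOC

0.107 defects/KLOC


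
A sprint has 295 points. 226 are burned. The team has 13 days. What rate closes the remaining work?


Formula: Required rate = Remaining points / Days left
Remaining = 295 - 226 = 69 points
Required rate = 69 / 13 = 5.31 points/day

5.31 points/day


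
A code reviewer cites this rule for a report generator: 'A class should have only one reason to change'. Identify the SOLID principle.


This describes the Single Responsibility Principle (SRP)

Single Responsibility Principle (SRP)


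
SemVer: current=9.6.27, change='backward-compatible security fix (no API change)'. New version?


Current: 9.6.27
Change category: 'backward-compatible security fix (no API change)' → patch bump
SemVer rule: patch bump → increment PATCH (MAJOR and MINOR unchanged)
New: 9.6.28

9.6.28


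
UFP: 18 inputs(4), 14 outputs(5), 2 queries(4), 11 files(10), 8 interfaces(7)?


UFP = EI*4 + EO*5 + EQ*4 + ILF*10 + EIF*7
UFP = 18*4 + 14*5 + 2*4 + 11*10 + 8*7
UFP = 72 + 70 + 8 + 110 + 56
UFP = 316

316


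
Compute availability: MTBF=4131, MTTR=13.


Availability = MTBF / (MTBF + MTTR)
Availability = 4131 / (4131 + 13)
Availability = 4131 / 4144
Availability = 99.6863%

99.6863%


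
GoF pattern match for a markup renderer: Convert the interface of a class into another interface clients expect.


This matches the Adapter pattern

Adapter


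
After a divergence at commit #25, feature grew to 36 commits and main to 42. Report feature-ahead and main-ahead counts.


Common ancestor: commit #25
feature commits after divergence: 36 - 25 = 11
main commits after divergence: 42 - 25 = 17
feature is 11 commits ahead of main
main is 17 commits ahead of feature

feature ahead: 11, main ahead: 17


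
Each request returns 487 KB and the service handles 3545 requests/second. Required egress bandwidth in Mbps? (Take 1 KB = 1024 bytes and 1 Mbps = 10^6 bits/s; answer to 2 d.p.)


Formula: Mbps = payload_bytes * RPS * 8 / 1e6
Payload per request = 487 KB = 487 * 1024 = 498688 bytes
Total bytes/sec = 498688 * 3545 = 1767848960
Total bits/sec = 1767848960 * 8 = 14142791680
Mbps = 14142791680 / 1e6 = 14142.79

14142.79 Mbps


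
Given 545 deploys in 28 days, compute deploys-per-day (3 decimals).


Formula: deployments per day = releases / days
= 545 / 28
= 19.464 deploys/day
(equivalently, 136.25 deploys/week)

19.464 deploys/day


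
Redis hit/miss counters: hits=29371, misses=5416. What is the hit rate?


Formula: hit rate = hits / (hits + misses) * 100
hit rate = 29371 / (29371 + 5416) * 100
hit rate = 29371 / 34787 * 100
hit rate = 84.43%

84.43%


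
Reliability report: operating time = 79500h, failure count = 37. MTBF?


Formula: MTBF = Total operating time / Number of failures
MTBF = 79500 / 37
MTBF = 2148.65 hours

2148.65 hours


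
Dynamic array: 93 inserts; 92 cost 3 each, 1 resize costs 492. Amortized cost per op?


Formula: Amortized cost = Total cost / Operations
Total cost = (92 * 3) + (1 * 492)
Total cost = 276 + 492 = 768
Amortized = 768 / 93 = 8.2581

8.2581


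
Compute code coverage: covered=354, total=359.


Coverage = covered / total * 100
Coverage = 354 / 359 * 100
Coverage = 98.61%

98.61%


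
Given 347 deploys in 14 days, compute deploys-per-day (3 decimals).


Formula: deployments per day = releases / days
= 347 / 14
= 24.786 deploys/day
(equivalently, 173.5 deploys/week)

24.786 deploys/day


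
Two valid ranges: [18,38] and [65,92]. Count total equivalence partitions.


Valid ranges: [18,38] and [65,92]
Class 1: x < 18 — invalid
Class 2: 18 ≤ x ≤ 38 — valid
Class 3: 38 < x < 65 — invalid (gap between ranges)
Class 4: 65 ≤ x ≤ 92 — valid
Class 5: x > 92 — invalid
Total equivalence classes: 5

5 equivalence classes


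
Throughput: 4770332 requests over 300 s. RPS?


Formula: throughput = requests / seconds
throughput = 4770332 / 300
throughput = 15901.11 requests/second

15901.11 requests/second


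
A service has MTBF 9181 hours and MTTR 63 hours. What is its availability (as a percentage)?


Availability = MTBF / (MTBF + MTTR)
Availability = 9181 / (9181 + 63)
Availability = 9181 / 9244
Availability = 99.3185%

99.3185%


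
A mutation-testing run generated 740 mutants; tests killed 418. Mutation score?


Mutation score = killed / total * 100
Mutation score = 418 / 740 * 100
Mutation score = 56.49%

56.49%


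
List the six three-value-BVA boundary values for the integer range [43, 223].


Range: [43, 223]
Boundaries: just below min, min, min+1, max-1, max, just above max
Values: [42, 43, 44, 222, 223, 224]

[42, 43, 44, 222, 223, 224]


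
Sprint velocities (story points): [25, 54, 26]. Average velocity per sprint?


Formula: Avg velocity = Total points / Number of sprints
Points: [25, 54, 26]
Sum = 25 + 54 + 26 = 105
Avg velocity = 105 / 3 = 35.0 points/sprint

35.0 points/sprint


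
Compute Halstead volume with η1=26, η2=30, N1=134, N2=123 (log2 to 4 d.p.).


Formula: V = N * log2(η), where N = N1 + N2 and η = η1 + η2
η = 26 + 30 = 56
N = 134 + 123 = 257
log2(56) ≈ 5.8074
V = 257 * 5.8074 = 1492.50

1492.50


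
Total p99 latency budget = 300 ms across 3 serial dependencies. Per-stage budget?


Formula: per_stage = total_budget / stages
per_stage = 300 / 3
per_stage = 100.0 ms

100.0 ms


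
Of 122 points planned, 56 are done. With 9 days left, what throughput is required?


Formula: Required rate = Remaining points / Days left
Remaining = 122 - 56 = 66 points
Required rate = 66 / 9 = 7.33 points/day

7.33 points/day


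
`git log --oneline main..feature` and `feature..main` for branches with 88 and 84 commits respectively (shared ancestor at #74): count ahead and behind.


Common ancestor: commit #74
feature commits after divergence: 88 - 74 = 14
main commits after divergence: 84 - 74 = 10
feature is 14 commits ahead of main
main is 10 commits ahead of feature

feature ahead: 14, main ahead: 10


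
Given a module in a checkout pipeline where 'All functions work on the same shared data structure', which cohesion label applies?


Reasoning: Functions share data
Type: Communicational cohesion

Communicational cohesion


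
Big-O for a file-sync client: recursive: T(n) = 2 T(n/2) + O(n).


Reasoning: master theorem case 2 (merge-sort recurrence)
Complexity: O(n log n)

O(n log n)


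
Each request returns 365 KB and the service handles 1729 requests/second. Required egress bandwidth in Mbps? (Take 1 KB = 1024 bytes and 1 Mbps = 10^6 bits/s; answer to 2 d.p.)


Formula: Mbps = payload_bytes * RPS * 8 / 1e6
Payload per request = 365 KB = 365 * 1024 = 373760 bytes
Total bytes/sec = 373760 * 1729 = 646231040
Total bits/sec = 646231040 * 8 = 5169848320
Mbps = 5169848320 / 1e6 = 5169.85

5169.85 Mbps


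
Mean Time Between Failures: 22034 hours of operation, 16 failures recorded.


Formula: MTBF = Total operating time / Number of failures
MTBF = 22034 / 16
MTBF = 1377.13 hours

1377.13 hours


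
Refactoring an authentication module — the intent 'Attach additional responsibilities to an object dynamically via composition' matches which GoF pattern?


This matches the Decorator pattern

Decorator


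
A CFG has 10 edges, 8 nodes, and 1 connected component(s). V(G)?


Formula: V(G) = E - N + 2P
V(G) = 10 - 8 + 2*1
V(G) = 2 + 2
V(G) = 4

4


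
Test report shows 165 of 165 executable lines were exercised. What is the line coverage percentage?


Coverage = covered / total * 100
Coverage = 165 / 165 * 100
Coverage = 100.0%

100.0%


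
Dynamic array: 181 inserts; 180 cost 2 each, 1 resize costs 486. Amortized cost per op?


Formula: Amortized cost = Total cost / Operations
Total cost = (180 * 2) + (1 * 486)
Total cost = 360 + 486 = 846
Amortized = 846 / 181 = 4.674

4.674


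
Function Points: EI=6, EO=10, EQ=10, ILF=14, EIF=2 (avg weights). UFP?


UFP = EI*4 + EO*5 + EQ*4 + ILF*10 + EIF*7
UFP = 6*4 + 10*5 + 10*4 + 14*10 + 2*7
UFP = 24 + 50 + 40 + 140 + 14
UFP = 268

268


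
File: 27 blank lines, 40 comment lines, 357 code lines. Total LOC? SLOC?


Total LOC = blank + comment + code
Total LOC = 27 + 40 + 357 = 424
SLOC (source only) = code = 357

Total LOC: 424, SLOC: 357


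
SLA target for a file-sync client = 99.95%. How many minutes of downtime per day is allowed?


Formula: allowed downtime = period * (100 - SLA) / 100
Period (day) = 1440 minutes
Unavailability fraction = (100 - 99.95) / 100
Allowed downtime = 1440 * (100 - 99.95) / 100
Allowed downtime = 0.72 minutes

0.72 minutes


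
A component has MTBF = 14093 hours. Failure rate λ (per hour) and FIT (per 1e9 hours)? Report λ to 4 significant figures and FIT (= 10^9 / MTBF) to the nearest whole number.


Formula: λ = 1 / MTBF; FIT = λ × 1e9 = 1e9 / MTBF
λ = 1 / 14093 ≈ 7.096e-05 failures/hour
FIT = 1e9 / 14093 ≈ 70957 failures per 1e9 hours (nearest whole number)

λ = 7.096e-05 /h, FIT = 70957


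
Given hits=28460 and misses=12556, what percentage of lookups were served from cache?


Formula: hit rate = hits / (hits + misses) * 100
hit rate = 28460 / (28460 + 12556) * 100
hit rate = 28460 / 41016 * 100
hit rate = 69.39%

69.39%


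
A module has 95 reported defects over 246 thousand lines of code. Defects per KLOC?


Defect density = defects / KLOC
Defect density = 95 / 246
Defect density = 0.386 defects/KLOC

0.386 defects/KLOC


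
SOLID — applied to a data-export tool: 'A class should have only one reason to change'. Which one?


This describes the Single Responsibility Principle (SRP)

Single Responsibility Principle (SRP)


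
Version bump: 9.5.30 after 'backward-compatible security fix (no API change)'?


Current: 9.5.30
Change category: 'backward-compatible security fix (no API change)' → patch bump
SemVer rule: patch bump → increment PATCH (MAJOR and MINOR unchanged)
New: 9.5.31

9.5.31


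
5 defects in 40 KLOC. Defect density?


Defect density = defects / KLOC
Defect density = 5 / 40
Defect density = 0.125 defects/KLOC

0.125 defects/KLOC


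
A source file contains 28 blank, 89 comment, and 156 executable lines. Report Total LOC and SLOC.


Total LOC = blank + comment + code
Total LOC = 28 + 89 + 156 = 273
SLOC (source only) = code = 156

Total LOC: 273, SLOC: 156


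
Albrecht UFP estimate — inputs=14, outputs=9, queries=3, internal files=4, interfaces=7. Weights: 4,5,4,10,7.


UFP = EI*4 + EO*5 + EQ*4 + ILF*10 + EIF*7
UFP = 14*4 + 9*5 + 3*4 + 4*10 + 7*7
UFP = 56 + 45 + 12 + 40 + 49
UFP = 202

202


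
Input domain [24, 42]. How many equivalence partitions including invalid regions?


Valid range: [24, 42]
Class 1: x < 24 — invalid
Class 2: 24 ≤ x ≤ 42 — valid
Class 3: x > 42 — invalid
Total equivalence classes: 3

3 equivalence classes


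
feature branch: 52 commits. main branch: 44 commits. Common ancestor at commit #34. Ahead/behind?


Common ancestor: commit #34
feature commits after divergence: 52 - 34 = 18
main commits after divergence: 44 - 34 = 10
feature is 18 commits ahead of main
main is 10 commits ahead of feature

feature ahead: 18, main ahead: 10


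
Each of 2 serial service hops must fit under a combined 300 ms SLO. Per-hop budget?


Formula: per_stage = total_budget / stages
per_stage = 300 / 2
per_stage = 150.0 ms

150.0 ms


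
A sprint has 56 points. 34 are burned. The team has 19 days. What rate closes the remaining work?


Formula: Required rate = Remaining points / Days left
Remaining = 56 - 34 = 22 points
Required rate = 22 / 19 = 1.16 points/day

1.16 points/day


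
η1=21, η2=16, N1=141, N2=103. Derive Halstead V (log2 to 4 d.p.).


Formula: V = N * log2(η), where N = N1 + N2 and η = η1 + η2
η = 21 + 16 = 37
N = 141 + 103 = 244
log2(37) ≈ 5.2095
V = 244 * 5.2095 = 1271.12

1271.12


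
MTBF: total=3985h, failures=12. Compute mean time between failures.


Formula: MTBF = Total operating time / Number of failures
MTBF = 3985 / 12
MTBF = 332.08 hours

332.08 hours


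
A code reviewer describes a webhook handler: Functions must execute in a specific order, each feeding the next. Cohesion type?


Reasoning: Output of one is input to next
Type: Sequential cohesion

Sequential cohesion


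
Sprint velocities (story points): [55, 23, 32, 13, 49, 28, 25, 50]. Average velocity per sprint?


Formula: Avg velocity = Total points / Number of sprints
Points: [55, 23, 32, 13, 49, 28, 25, 50]
Sum = 55 + 23 + 32 + 13 + 49 + 28 + 25 + 50 = 275
Avg velocity = 275 / 8 = 34.38 points/sprint

34.38 points/sprint


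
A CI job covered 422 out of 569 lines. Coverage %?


Coverage = covered / total * 100
Coverage = 422 / 569 * 100
Coverage = 74.17%

74.17%


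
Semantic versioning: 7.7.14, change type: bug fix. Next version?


Current: 7.7.14
Change category: 'bug fix' → patch bump
SemVer rule: patch bump → increment PATCH (MAJOR and MINOR unchanged)
New: 7.7.15

7.7.15


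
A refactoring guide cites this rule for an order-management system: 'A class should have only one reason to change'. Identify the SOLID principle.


This describes the Single Responsibility Principle (SRP)

Single Responsibility Principle (SRP)


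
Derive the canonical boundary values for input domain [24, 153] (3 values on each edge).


Range: [24, 153]
Boundaries: just below min, min, min+1, max-1, max, just above max
Values: [23, 24, 25, 152, 153, 154]

[23, 24, 25, 152, 153, 154]


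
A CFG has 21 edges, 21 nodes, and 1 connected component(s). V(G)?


Formula: V(G) = E - N + 2P
V(G) = 21 - 21 + 2*1
V(G) = 0 + 2
V(G) = 2

2


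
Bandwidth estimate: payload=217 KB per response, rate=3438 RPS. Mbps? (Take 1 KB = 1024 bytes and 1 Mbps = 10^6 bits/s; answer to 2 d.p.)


Formula: Mbps = payload_bytes * RPS * 8 / 1e6
Payload per request = 217 KB = 217 * 1024 = 222208 bytes
Total bytes/sec = 222208 * 3438 = 763951104
Total bits/sec = 763951104 * 8 = 6111608832
Mbps = 6111608832 / 1e6 = 6111.61

6111.61 Mbps


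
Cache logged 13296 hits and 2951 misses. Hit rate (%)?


Formula: hit rate = hits / (hits + misses) * 100
hit rate = 13296 / (13296 + 2951) * 100
hit rate = 13296 / 16247 * 100
hit rate = 81.84%

81.84%


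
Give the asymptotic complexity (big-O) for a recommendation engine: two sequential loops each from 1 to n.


Reasoning: sequential dominates: O(n) + O(n) = O(n)
Complexity: O(n)

O(n)


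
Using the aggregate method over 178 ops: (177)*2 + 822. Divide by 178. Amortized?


Formula: Amortized cost = Total cost / Operations
Total cost = (177 * 2) + (1 * 822)
Total cost = 354 + 822 = 1176
Amortized = 1176 / 178 = 6.6067

6.6067


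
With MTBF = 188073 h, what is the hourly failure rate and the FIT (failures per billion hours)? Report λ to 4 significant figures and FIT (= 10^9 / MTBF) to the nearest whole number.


Formula: λ = 1 / MTBF; FIT = λ × 1e9 = 1e9 / MTBF
λ = 1 / 188073 ≈ 5.317e-06 failures/hour
FIT = 1e9 / 188073 ≈ 5317 failures per 1e9 hours (nearest whole number)

λ = 5.317e-06 /h, FIT = 5317


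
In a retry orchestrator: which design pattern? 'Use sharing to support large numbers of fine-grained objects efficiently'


This matches the Flyweight pattern

Flyweight


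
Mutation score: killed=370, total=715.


Mutation score = killed / total * 100
Mutation score = 370 / 715 * 100
Mutation score = 51.75%

51.75%


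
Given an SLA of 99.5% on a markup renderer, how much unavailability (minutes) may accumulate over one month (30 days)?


Formula: allowed downtime = period * (100 - SLA) / 100
Period (month (30 days)) = 43200 minutes
Unavailability fraction = (100 - 99.5) / 100
Allowed downtime = 43200 * (100 - 99.5) / 100
Allowed downtime = 216.0 minutes

216.0 minutes


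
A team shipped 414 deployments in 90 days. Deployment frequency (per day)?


Formula: deployments per day = releases / days
= 414 / 90
= 4.6 deploys/day
(equivalently, 32.2 deploys/week)

4.6 deploys/day


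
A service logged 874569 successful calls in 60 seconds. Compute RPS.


Formula: throughput = requests / seconds
throughput = 874569 / 60
throughput = 14576.15 requests/second

14576.15 requests/second


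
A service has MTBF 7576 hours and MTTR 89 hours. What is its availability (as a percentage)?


Availability = MTBF / (MTBF + MTTR)
Availability = 7576 / (7576 + 89)
Availability = 7576 / 7665
Availability = 98.8389%

98.8389%


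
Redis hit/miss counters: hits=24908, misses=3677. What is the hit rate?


Formula: hit rate = hits / (hits + misses) * 100
hit rate = 24908 / (24908 + 3677) * 100
hit rate = 24908 / 28585 * 100
hit rate = 87.14%

87.14%


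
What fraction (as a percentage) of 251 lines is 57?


Coverage = covered / total * 100
Coverage = 57 / 251 * 100
Coverage = 22.71%

22.71%


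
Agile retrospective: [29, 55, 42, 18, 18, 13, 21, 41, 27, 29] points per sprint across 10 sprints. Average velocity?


Formula: Avg velocity = Total points / Number of sprints
Points: [29, 55, 42, 18, 18, 13, 21, 41, 27, 29]
Sum = 29 + 55 + 42 + 18 + 18 + 13 + 21 + 41 + 27 + 29 = 293
Avg velocity = 293 / 10 = 29.3 points/sprint

29.3 points/sprint


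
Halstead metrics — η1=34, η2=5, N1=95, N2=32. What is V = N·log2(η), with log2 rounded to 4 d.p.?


Formula: V = N * log2(η), where N = N1 + N2 and η = η1 + η2
η = 34 + 5 = 39
N = 95 + 32 = 127
log2(39) ≈ 5.2854
V = 127 * 5.2854 = 671.25

671.25


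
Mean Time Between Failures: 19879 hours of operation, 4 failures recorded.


Formula: MTBF = Total operating time / Number of failures
MTBF = 19879 / 4
MTBF = 4969.75 hours

4969.75 hours


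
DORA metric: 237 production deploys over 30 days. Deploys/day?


Formula: deployments per day = releases / days
= 237 / 30
= 7.9 deploys/day
(equivalently, 55.3 deploys/week)

7.9 deploys/day


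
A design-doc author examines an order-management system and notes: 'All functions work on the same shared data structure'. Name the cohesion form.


Reasoning: Functions share data
Type: Communicational cohesion

Communicational cohesion


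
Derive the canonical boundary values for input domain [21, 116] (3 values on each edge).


Range: [21, 116]
Boundaries: just below min, min, min+1, max-1, max, just above max
Values: [20, 21, 22, 115, 116, 117]

[20, 21, 22, 115, 116, 117]


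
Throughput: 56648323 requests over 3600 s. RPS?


Formula: throughput = requests / seconds
throughput = 56648323 / 3600
throughput = 15735.65 requests/second

15735.65 requests/second


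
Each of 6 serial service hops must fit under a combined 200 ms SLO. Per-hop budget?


Formula: per_stage = total_budget / stages
per_stage = 200 / 6
per_stage = 33.33 ms

33.33 ms


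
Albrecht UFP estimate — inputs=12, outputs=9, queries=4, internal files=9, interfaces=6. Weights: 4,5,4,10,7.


UFP = EI*4 + EO*5 + EQ*4 + ILF*10 + EIF*7
UFP = 12*4 + 9*5 + 4*4 + 9*10 + 6*7
UFP = 48 + 45 + 16 + 90 + 42
UFP = 241

241


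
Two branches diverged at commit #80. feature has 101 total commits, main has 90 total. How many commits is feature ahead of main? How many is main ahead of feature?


Common ancestor: commit #80
feature commits after divergence: 101 - 80 = 21
main commits after divergence: 90 - 80 = 10
feature is 21 commits ahead of main
main is 10 commits ahead of feature

feature ahead: 21, main ahead: 10


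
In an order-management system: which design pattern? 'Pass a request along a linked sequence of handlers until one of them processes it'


This matches the Chain of Responsibility pattern

Chain of Responsibility


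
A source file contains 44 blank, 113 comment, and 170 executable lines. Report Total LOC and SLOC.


Total LOC = blank + comment + code
Total LOC = 44 + 113 + 170 = 327
SLOC (source only) = code = 170

Total LOC: 327, SLOC: 170


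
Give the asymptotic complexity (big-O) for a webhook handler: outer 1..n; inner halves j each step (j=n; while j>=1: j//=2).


Reasoning: n times log n
Complexity: O(n log n)

O(n log n)


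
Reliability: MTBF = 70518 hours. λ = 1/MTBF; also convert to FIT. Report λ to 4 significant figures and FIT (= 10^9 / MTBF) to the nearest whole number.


Formula: λ = 1 / MTBF; FIT = λ × 1e9 = 1e9 / MTBF
λ = 1 / 70518 ≈ 1.418e-05 failures/hour
FIT = 1e9 / 70518 ≈ 14181 failures per 1e9 hours (nearest whole number)

λ = 1.418e-05 /h, FIT = 14181


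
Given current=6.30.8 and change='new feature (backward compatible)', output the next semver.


Current: 6.30.8
Change category: 'new feature (backward compatible)' → minor bump
SemVer rule: minor bump → increment MINOR, reset PATCH to 0 (MAJOR unchanged)
New: 6.31.0

6.31.0


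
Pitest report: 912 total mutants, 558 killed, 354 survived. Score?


Mutation score = killed / total * 100
Mutation score = 558 / 912 * 100
Mutation score = 61.18%

61.18%


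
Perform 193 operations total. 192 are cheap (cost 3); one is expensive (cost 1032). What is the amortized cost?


Formula: Amortized cost = Total cost / Operations
Total cost = (192 * 3) + (1 * 1032)
Total cost = 576 + 1032 = 1608
Amortized = 1608 / 193 = 8.3316

8.3316


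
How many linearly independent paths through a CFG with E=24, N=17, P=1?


Formula: V(G) = E - N + 2P
V(G) = 24 - 17 + 2*1
V(G) = 7 + 2
V(G) = 9

9


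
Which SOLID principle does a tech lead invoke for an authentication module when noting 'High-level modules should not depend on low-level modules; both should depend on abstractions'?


This describes the Dependency Inversion Principle (DIP)

Dependency Inversion Principle (DIP)


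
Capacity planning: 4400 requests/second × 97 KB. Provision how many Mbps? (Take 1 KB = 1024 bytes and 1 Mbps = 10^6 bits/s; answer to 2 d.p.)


Formula: Mbps = payload_bytes * RPS * 8 / 1e6
Payload per request = 97 KB = 97 * 1024 = 99328 bytes
Total bytes/sec = 99328 * 4400 = 437043200
Total bits/sec = 437043200 * 8 = 3496345600
Mbps = 3496345600 / 1e6 = 3496.35

3496.35 Mbps


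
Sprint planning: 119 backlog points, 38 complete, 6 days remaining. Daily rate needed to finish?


Formula: Required rate = Remaining points / Days left
Remaining = 119 - 38 = 81 points
Required rate = 81 / 6 = 13.5 points/day

13.5 points/day
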